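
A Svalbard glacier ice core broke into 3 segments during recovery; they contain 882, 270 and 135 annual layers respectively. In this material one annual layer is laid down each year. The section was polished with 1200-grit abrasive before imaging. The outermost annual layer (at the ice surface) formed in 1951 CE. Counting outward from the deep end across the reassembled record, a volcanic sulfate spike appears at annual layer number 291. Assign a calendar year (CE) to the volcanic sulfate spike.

Total annual layers = 882 + 270 + 135 = 1287.
Between annual layer 291 and the ice surface there are 1287 − 291 = 996 annual layers.
1951 − 996 = 955 CE.

955 CE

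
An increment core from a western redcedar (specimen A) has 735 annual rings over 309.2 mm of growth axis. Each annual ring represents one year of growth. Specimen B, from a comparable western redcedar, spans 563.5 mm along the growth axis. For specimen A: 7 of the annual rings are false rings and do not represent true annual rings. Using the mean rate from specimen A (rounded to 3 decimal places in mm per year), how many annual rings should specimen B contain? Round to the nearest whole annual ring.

Specimen A: after corrections the count is 735 − 7 = 728 annual rings.
A: Mean rate = 309.2 mm / 728 years ≈ 0.425 mm/yr.
For B, 563.5 / 0.425 = 1325.88 years ≈ 1326 annual rings.

1326 annual rings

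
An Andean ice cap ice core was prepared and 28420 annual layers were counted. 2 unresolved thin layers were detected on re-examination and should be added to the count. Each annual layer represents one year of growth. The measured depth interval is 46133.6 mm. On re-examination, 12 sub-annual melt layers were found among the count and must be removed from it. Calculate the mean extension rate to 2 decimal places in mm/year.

1.62 mm/year

After corrections the count is 28420 − 12 + 2 = 28410 annual layers.
46133.6 mm over 28410 years gives 46133.6 / 28410 ≈ 1.62 mm/year.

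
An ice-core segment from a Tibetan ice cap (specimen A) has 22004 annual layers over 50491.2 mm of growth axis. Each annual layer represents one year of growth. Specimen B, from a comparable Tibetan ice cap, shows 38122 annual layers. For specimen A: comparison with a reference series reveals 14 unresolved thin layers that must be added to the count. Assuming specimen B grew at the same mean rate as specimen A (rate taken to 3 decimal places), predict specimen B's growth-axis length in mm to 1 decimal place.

Specimen A: adjusted count: 22004 + 14 = 22018 annual layers.
A: 50491.2 mm over 22018 years gives 50491.2 / 22018 ≈ 2.293 mm per year.
Length of B = 2.293 × 38122 = 87413.7 mm.

87413.7 mm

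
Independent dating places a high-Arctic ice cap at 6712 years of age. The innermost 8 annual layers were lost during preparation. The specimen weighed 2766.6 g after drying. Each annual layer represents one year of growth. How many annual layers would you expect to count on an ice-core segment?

6704 annual layers

At one annual layer per year, 6712 years correspond to 6712 annual layers.
Less the 8 uncaptured annual layers: 6712 − 8 = 6704.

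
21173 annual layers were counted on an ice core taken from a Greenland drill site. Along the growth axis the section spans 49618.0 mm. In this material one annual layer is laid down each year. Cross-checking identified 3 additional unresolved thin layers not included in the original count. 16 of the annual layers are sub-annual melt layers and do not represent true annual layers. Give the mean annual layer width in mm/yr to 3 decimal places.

2.345 mm/yr

Adjusted count: 21173 − 16 + 3 = 21160 annual layers.
49618.0 mm over 21160 years gives 49618.0 / 21160 ≈ 2.345 mm/yr.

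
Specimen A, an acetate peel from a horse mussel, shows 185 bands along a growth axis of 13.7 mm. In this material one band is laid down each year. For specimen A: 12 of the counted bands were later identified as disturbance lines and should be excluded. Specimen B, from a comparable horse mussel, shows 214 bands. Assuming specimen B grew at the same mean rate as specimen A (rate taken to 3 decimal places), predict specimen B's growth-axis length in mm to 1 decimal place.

Specimen A: correcting the raw count gives 185 − 12 = 173 true bands.
A: 13.7 mm over 173 years gives 13.7 / 173 ≈ 0.079 mm/year.
B's length ≈ 0.079 × 214 = 16.9 mm.

16.9 mm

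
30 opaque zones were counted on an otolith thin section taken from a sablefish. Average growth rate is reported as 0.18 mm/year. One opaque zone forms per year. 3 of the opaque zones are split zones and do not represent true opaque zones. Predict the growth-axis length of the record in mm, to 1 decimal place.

Correcting the raw count gives 30 − 3 = 27 true opaque zones.
27 years at 0.18 mm/year gives 0.18 × 27 = 4.9 mm.

4.9 mm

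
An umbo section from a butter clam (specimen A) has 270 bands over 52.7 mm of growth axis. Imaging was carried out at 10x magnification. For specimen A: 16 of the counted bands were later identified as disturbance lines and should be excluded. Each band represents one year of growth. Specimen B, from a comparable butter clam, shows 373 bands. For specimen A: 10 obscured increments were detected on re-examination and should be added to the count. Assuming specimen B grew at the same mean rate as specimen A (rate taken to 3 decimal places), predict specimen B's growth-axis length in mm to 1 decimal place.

74.6 mm

Specimen A: after corrections the count is 270 − 16 + 10 = 264 bands.
A: 52.7 mm over 264 years gives 52.7 / 264 ≈ 0.200 mm/year.
B's length ≈ 0.200 × 373 = 74.6 mm.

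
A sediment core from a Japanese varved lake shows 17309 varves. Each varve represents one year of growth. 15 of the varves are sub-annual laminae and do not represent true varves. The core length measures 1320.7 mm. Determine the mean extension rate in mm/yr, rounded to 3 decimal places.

0.076 mm/yr

After corrections the count is 17309 − 15 = 17294 varves.
Extension rate ≈ 1320.7 / 17294 = 0.076 mm/yr.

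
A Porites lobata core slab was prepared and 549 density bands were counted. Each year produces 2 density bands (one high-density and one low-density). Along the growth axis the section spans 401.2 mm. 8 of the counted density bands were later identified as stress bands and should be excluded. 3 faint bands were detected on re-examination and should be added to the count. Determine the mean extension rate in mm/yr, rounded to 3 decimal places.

1.475 mm/yr

Correcting the raw count gives 549 − 8 + 3 = 544 true density bands.
544 density bands at 2 per year is 544 / 2 = 272 years.
401.2 mm over 272 years gives 401.2 / 272 ≈ 1.475 mm/yr.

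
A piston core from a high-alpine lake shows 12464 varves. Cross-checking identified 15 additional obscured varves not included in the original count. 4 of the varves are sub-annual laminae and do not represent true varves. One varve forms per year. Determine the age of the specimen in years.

12475 years

After corrections the count is 12464 − 4 + 15 = 12475 varves.
At one varve per year, that is 12475 years.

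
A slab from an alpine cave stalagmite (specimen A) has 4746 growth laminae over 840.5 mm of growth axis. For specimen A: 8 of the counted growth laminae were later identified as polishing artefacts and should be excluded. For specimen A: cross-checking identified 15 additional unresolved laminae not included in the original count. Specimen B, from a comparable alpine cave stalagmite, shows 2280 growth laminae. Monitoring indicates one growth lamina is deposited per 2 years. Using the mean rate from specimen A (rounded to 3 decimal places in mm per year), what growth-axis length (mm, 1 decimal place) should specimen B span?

401.3 mm

Specimen A: adjusted count: 4746 − 8 + 15 = 4753 growth laminae.
Specimen A: multiplying by 2 years per growth lamina: 4753 × 2 = 9506 years.
A: 840.5 mm over 9506 years gives 840.5 / 9506 ≈ 0.088 mm per year.
Specimen B: 2280 growth laminae at 2 years each span 2280 × 2 = 4560 years. Length of B = 0.088 × 4560 = 401.3 mm.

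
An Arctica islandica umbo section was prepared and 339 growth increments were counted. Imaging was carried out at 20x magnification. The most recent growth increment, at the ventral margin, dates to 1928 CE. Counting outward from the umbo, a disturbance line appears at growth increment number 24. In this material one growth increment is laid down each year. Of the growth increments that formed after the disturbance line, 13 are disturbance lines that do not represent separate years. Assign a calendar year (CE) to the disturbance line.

1626 CE

339 − 24 = 315 growth increments lie beyond the disturbance line toward the ventral margin.
Removing the 13 false growth increments leaves 315 − 13 = 302 true growth increments beyond the disturbance line.
1928 − 302 = 1626 CE.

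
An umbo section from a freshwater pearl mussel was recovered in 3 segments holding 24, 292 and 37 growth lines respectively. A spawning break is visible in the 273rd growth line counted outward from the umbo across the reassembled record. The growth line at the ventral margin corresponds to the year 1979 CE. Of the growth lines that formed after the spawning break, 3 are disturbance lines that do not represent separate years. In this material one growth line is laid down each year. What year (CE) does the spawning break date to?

1902 CE

Total growth lines = 24 + 292 + 37 = 353.
Between growth line 273 and the ventral margin there are 353 − 273 = 80 growth lines.
80 − 3 false = 77 true growth lines after the spawning break.
Counting back 77 years from 1979 CE places the spawning break in 1979 − 77 = 1902 CE.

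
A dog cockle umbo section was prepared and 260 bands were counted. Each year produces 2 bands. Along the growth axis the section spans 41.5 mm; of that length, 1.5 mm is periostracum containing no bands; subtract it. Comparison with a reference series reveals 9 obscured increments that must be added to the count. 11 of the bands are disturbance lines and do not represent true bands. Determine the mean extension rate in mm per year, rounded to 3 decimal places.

0.310 mm per year

After corrections the count is 260 − 11 + 9 = 258 bands.
258 bands at 2 per year is 258 / 2 = 129 years.
The growth record spans 41.5 − 1.5 = 40.0 mm.
Extension rate ≈ 40.0 / 129 = 0.310 mm per year.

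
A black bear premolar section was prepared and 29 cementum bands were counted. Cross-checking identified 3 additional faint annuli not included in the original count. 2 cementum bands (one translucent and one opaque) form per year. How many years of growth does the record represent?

True cementum band count = 29 + 3 = 32.
With 2 cementum bands per year, 32 / 2 = 16 years.

16 years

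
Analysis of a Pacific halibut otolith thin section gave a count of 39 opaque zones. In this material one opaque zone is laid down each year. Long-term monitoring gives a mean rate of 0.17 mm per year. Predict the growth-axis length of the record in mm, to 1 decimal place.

39 years of growth are recorded.
39 years at 0.17 mm/year gives 0.17 × 39 = 6.6 mm.

6.6 mm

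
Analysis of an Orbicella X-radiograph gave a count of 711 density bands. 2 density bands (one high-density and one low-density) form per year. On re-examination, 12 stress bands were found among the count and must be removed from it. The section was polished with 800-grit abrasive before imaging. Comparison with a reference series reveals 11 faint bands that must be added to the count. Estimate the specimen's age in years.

355 yr

After corrections the count is 711 − 12 + 11 = 710 density bands.
710 density bands at 2 per year is 710 / 2 = 355 years.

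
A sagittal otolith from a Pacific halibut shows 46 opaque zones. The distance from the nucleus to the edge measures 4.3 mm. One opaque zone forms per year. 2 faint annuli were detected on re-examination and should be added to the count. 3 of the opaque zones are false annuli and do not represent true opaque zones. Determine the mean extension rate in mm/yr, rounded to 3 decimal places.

After corrections the count is 46 − 3 + 2 = 45 opaque zones.
Extension rate ≈ 4.3 / 45 = 0.096 mm/yr.

0.096 mm/yr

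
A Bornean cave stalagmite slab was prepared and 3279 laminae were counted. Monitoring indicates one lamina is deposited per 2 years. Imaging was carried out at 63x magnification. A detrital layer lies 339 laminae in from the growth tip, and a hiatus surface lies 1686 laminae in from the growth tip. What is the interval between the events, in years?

2694 years

Separation: 1686 − 339 = 1347 laminae.
Multiplying by 2 years per lamina: 1347 × 2 = 2694 years.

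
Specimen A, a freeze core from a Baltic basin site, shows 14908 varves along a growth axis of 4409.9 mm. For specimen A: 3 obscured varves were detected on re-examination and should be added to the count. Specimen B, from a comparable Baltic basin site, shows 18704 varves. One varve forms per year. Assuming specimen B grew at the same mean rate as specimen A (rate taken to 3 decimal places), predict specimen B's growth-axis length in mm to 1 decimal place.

5536.4 mm

Specimen A: true varve count = 14908 + 3 = 14911.
A: 4409.9 mm over 14911 years gives 4409.9 / 14911 ≈ 0.296 mm per year.
Length of B = 0.296 × 18704 = 5536.4 mm.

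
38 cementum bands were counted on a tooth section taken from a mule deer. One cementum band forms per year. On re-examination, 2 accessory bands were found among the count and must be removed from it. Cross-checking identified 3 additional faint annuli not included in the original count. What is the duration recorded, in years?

39 years

True cementum band count = 38 − 2 + 3 = 39.
At one cementum band per year, that is 39 years.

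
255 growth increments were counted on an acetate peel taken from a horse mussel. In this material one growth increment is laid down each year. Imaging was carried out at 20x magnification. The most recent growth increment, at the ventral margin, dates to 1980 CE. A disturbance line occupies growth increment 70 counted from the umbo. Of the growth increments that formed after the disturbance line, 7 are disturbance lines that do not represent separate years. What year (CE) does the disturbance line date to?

1802 CE

255 − 70 = 185 growth increments lie beyond the disturbance line toward the ventral margin.
Excluding 7 false growth increments: 185 − 7 = 178.
1980 − 178 = 1802 CE.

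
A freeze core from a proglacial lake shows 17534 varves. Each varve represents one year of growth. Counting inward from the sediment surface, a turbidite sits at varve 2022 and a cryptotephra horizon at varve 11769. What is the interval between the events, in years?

11769 − 2022 = 9747 varves lie between the two events.
That is 9747 years at one varve per year.

9747 yr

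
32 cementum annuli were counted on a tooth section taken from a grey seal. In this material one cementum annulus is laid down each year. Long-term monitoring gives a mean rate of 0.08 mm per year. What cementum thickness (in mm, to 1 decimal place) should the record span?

2.6 mm

The record spans 32 years at 0.08 mm per year.
Length ≈ 0.08 × 32 = 2.6 mm.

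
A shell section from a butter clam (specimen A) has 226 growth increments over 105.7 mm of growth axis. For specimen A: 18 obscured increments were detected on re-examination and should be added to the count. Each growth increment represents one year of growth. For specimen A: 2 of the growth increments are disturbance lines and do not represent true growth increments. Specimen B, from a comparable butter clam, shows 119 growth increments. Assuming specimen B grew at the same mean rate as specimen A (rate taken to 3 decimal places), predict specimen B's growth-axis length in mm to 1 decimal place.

52.0 mm

Specimen A: adjusted count: 226 − 2 + 18 = 242 growth increments.
A: Mean rate = 105.7 mm / 242 years ≈ 0.437 mm/yr.
Length of B = 0.437 × 119 = 52.0 mm.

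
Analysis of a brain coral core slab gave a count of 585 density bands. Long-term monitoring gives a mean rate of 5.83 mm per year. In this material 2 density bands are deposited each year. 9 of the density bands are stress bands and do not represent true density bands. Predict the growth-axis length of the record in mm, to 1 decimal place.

1679.0 mm

Correcting the raw count gives 585 − 9 = 576 true density bands.
Dividing by 2 density bands per year: 576 / 2 = 288 years.
Length ≈ 5.83 × 288 = 1679.0 mm.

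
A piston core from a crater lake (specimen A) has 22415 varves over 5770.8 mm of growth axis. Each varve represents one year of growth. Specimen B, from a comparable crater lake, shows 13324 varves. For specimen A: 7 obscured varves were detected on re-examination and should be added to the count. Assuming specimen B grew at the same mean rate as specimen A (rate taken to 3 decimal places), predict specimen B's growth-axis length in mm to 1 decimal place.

Specimen A: after corrections the count is 22415 + 7 = 22422 varves.
A: 5770.8 mm over 22422 years gives 5770.8 / 22422 ≈ 0.257 mm per year.
B's length ≈ 0.257 × 13324 = 3424.3 mm.

3424.3 mm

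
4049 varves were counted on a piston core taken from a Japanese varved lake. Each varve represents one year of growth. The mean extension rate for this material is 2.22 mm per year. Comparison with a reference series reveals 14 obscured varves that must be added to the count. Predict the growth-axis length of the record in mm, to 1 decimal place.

True varve count = 4049 + 14 = 4063.
Predicted length = 2.22 mm/year × 4063 years = 9019.9 mm.

9019.9 mm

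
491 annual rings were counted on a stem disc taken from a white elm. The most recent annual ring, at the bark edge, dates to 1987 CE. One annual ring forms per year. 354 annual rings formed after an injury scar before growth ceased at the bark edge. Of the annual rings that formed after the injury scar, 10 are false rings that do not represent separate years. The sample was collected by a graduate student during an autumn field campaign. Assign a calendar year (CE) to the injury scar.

354 annual rings post-date the injury scar.
Excluding 10 false annual rings: 354 − 10 = 344.
1987 − 344 = 1643 CE.

1643 CE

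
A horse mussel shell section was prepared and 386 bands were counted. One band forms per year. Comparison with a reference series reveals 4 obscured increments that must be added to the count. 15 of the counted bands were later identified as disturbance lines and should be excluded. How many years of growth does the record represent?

375 years

After corrections the count is 386 − 15 + 4 = 375 bands.
At one band per year, that is 375 years.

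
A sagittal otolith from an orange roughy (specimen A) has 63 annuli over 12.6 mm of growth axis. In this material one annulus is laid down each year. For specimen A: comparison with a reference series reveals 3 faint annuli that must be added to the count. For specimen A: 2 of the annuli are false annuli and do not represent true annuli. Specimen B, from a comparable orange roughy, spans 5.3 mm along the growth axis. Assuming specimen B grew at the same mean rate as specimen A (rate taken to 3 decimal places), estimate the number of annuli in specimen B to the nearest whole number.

Specimen A: correcting the raw count gives 63 − 2 + 3 = 64 true annuli.
A: Extension rate ≈ 12.6 / 64 = 0.197 mm/year.
B spans 5.3 / 0.197 = 26.90 years ≈ 27 annuli.

27 annuli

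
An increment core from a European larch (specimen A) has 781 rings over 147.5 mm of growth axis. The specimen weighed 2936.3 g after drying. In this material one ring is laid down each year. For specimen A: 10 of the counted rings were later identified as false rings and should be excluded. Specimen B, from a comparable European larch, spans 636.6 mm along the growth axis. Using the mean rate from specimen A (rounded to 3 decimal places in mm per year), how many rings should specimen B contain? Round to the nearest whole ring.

Specimen A: true ring count = 781 − 10 = 771.
A: Mean rate = 147.5 mm / 771 years ≈ 0.191 mm/year.
Specimen B: 636.6 mm / 0.191 mm per year = 3332.98 years ≈ 3333 rings.

3333 rings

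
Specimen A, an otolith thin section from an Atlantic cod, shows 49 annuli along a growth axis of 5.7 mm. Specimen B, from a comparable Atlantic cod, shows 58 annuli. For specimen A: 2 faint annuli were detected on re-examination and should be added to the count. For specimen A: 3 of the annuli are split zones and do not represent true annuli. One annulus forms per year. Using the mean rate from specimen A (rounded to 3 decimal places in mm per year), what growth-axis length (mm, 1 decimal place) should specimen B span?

6.9 mm

Specimen A: after corrections the count is 49 − 3 + 2 = 48 annuli.
A: 5.7 mm over 48 years gives 5.7 / 48 ≈ 0.119 mm/year.
B's length ≈ 0.119 × 58 = 6.9 mm.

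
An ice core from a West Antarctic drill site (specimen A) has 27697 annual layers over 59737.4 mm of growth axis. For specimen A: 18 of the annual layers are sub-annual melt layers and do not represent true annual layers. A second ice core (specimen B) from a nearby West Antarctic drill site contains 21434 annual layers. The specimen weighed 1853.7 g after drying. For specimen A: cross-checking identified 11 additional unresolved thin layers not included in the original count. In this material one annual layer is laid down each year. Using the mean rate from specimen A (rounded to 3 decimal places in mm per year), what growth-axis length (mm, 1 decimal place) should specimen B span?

46233.1 mm

Specimen A: true annual layer count = 27697 − 18 + 11 = 27690.
A: 59737.4 mm over 27690 years gives 59737.4 / 27690 ≈ 2.157 mm/yr.
Length of B = 2.157 × 21434 = 46233.1 mm.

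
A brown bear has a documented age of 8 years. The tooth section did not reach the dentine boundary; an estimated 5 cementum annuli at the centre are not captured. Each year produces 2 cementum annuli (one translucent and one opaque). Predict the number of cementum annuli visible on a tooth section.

11 cementum annuli

8 years at 2 cementum annuli per year gives 8 × 2 = 16 cementum annuli.
16 − 5 missed = 11 cementum annuli expected in the prepared section.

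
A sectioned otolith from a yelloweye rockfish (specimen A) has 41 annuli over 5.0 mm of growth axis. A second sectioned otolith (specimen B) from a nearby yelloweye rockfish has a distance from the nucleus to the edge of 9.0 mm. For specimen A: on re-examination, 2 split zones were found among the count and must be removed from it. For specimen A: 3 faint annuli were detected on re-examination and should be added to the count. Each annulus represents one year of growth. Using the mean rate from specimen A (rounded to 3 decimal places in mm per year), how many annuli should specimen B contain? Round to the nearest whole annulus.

76 annuli

Specimen A: adjusted count: 41 − 2 + 3 = 42 annuli.
A: 5.0 mm over 42 years gives 5.0 / 42 ≈ 0.119 mm per year.
Specimen B: 9.0 mm / 0.119 mm per year = 75.63 years ≈ 76 annuli.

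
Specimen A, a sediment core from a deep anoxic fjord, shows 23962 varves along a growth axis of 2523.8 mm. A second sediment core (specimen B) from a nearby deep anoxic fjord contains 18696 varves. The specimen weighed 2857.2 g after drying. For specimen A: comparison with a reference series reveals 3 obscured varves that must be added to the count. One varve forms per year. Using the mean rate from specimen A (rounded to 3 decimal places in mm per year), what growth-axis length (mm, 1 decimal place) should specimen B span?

Specimen A: after corrections the count is 23962 + 3 = 23965 varves.
A: 2523.8 mm over 23965 years gives 2523.8 / 23965 ≈ 0.105 mm per year.
For B, 0.105 mm/year × 18696 years = 1963.1 mm.

1963.1 mm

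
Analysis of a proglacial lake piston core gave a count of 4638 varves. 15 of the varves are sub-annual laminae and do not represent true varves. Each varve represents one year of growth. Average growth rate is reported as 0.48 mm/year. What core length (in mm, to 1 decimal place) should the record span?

2219.0 mm

Adjusted count: 4638 − 15 = 4623 varves.
Length ≈ 0.48 × 4623 = 2219.0 mm.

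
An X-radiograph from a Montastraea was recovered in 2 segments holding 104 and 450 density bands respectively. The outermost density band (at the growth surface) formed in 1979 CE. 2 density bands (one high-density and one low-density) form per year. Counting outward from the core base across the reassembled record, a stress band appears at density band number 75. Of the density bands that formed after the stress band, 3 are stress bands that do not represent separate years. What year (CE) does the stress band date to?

1741 CE

Total density bands = 104 + 450 = 554.
Between density band 75 and the growth surface there are 554 − 75 = 479 density bands.
479 − 3 false = 476 true density bands after the stress band.
With 2 density bands per year, 476 / 2 = 238 years.
Counting back 238 years from 1979 CE places the stress band in 1979 − 238 = 1741 CE.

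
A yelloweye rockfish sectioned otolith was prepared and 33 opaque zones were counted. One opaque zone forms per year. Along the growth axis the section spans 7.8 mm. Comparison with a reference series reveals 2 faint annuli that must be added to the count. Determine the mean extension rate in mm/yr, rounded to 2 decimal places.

0.22 mm/yr

Adjusted count: 33 + 2 = 35 opaque zones.
Extension rate ≈ 7.8 / 35 = 0.22 mm/yr.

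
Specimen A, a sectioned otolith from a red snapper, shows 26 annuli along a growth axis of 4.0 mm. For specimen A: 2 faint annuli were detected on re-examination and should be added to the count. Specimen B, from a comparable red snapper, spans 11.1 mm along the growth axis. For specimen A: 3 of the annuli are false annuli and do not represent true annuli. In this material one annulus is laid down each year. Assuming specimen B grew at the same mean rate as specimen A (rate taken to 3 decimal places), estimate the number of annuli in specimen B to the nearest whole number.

Specimen A: adjusted count: 26 − 3 + 2 = 25 annuli.
A: 4.0 mm over 25 years gives 4.0 / 25 ≈ 0.160 mm/yr.
B spans 11.1 / 0.160 = 69.38 years ≈ 69 annuli.

69 annuli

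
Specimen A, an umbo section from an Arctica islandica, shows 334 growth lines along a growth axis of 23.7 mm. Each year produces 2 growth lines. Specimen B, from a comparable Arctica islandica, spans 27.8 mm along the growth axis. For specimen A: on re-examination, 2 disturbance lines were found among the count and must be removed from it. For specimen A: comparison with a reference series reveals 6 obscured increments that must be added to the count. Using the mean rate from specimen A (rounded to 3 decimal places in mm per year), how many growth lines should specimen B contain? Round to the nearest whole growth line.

Specimen A: true growth line count = 334 − 2 + 6 = 338.
Specimen A: with 2 growth lines per year, 338 / 2 = 169 years.
A: Mean rate = 23.7 mm / 169 years ≈ 0.140 mm/yr.
B spans 27.8 / 0.140 = 198.57 years; at 2 growth lines per year that is 198.57 × 2 ≈ 397 growth lines.

397 growth lines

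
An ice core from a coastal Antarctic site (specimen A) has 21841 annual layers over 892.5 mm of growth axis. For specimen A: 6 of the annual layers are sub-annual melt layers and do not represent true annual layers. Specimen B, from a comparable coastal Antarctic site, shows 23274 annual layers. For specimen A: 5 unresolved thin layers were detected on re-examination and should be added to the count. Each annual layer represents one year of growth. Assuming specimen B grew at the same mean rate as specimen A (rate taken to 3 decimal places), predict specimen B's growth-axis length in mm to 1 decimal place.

Specimen A: after corrections the count is 21841 − 6 + 5 = 21840 annual layers.
A: Extension rate ≈ 892.5 / 21840 = 0.041 mm/yr.
For B, 0.041 mm/year × 23274 years = 954.2 mm.

954.2 mm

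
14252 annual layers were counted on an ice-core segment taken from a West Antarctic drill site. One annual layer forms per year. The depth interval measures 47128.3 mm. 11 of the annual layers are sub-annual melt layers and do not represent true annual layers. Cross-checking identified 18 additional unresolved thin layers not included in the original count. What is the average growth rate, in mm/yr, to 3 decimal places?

After corrections the count is 14252 − 11 + 18 = 14259 annual layers.
Extension rate ≈ 47128.3 / 14259 = 3.305 mm/yr.

3.305 mm/yr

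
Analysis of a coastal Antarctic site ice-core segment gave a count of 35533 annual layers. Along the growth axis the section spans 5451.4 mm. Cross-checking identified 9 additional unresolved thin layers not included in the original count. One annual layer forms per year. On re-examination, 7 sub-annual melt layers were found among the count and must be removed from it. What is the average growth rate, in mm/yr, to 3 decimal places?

Adjusted count: 35533 − 7 + 9 = 35535 annual layers.
Mean rate = 5451.4 mm / 35535 years ≈ 0.153 mm/yr.

0.153 mm/yr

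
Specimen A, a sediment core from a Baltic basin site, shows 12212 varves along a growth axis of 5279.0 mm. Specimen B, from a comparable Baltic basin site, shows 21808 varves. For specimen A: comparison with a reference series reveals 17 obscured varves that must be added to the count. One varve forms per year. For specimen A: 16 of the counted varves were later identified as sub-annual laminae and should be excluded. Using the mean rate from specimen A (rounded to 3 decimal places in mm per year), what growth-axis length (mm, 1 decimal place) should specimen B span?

9421.1 mm

Specimen A: correcting the raw count gives 12212 − 16 + 17 = 12213 true varves.
A: Mean rate = 5279.0 mm / 12213 years ≈ 0.432 mm/year.
Length of B = 0.432 × 21808 = 9421.1 mm.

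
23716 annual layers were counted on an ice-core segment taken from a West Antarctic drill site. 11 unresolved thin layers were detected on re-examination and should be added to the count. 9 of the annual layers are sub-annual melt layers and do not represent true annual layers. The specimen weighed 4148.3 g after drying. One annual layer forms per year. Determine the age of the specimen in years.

23718 yr

Adjusted count: 23716 − 9 + 11 = 23718 annual layers.
One annual layer per year makes the duration 23718 years.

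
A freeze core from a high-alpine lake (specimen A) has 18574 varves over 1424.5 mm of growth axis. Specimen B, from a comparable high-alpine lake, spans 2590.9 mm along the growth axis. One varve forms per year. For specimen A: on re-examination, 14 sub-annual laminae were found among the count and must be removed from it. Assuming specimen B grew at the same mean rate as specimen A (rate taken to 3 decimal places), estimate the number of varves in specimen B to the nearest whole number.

Specimen A: true varve count = 18574 − 14 = 18560.
A: 1424.5 mm over 18560 years gives 1424.5 / 18560 ≈ 0.077 mm per year.
For B, 2590.9 / 0.077 = 33648.05 years ≈ 33648 varves.

33648 varves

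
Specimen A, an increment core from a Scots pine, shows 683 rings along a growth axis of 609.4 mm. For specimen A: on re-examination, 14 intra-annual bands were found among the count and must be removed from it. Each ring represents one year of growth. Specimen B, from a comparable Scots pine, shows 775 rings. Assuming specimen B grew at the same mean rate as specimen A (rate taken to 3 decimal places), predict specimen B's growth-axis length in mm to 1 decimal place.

706.0 mm

Specimen A: correcting the raw count gives 683 − 14 = 669 true rings.
A: Mean rate = 609.4 mm / 669 years ≈ 0.911 mm per year.
B's length ≈ 0.911 × 775 = 706.0 mm.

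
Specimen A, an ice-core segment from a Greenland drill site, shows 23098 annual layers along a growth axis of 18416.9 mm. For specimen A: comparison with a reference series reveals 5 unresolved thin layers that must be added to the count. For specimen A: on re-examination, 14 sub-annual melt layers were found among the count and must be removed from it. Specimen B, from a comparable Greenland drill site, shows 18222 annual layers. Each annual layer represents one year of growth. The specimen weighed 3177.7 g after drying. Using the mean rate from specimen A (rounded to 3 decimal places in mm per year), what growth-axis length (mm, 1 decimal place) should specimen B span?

Specimen A: correcting the raw count gives 23098 − 14 + 5 = 23089 true annual layers.
A: Extension rate ≈ 18416.9 / 23089 = 0.798 mm/year.
For B, 0.798 mm/year × 18222 years = 14541.2 mm.

14541.2 mm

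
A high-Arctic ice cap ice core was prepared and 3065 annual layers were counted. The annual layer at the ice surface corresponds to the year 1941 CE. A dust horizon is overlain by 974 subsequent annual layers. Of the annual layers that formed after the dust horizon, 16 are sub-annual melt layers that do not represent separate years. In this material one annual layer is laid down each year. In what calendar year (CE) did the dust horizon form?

974 annual layers post-date the dust horizon.
Removing the 16 false annual layers leaves 974 − 16 = 958 true annual layers beyond the dust horizon.
1941 − 958 = 983 CE.

983 CE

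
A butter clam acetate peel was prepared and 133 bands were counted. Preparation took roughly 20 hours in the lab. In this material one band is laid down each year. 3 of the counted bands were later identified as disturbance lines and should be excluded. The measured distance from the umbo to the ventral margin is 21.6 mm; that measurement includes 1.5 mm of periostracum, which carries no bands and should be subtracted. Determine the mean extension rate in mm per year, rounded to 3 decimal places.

0.155 mm per year

Adjusted count: 133 − 3 = 130 bands.
Removing the 1.5 mm offcut leaves 21.6 − 1.5 = 20.1 mm.
Mean rate = 20.1 mm / 130 years ≈ 0.155 mm per year.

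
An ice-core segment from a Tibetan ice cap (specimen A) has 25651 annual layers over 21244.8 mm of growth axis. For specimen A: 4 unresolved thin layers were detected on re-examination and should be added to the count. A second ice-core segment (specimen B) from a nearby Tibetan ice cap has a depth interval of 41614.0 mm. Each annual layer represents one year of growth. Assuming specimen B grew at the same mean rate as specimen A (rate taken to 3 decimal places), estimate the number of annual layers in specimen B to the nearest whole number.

50258 annual layers

Specimen A: true annual layer count = 25651 + 4 = 25655.
A: Mean rate = 21244.8 mm / 25655 years ≈ 0.828 mm/yr.
For B, 41614.0 / 0.828 = 50258.45 years ≈ 50258 annual layers.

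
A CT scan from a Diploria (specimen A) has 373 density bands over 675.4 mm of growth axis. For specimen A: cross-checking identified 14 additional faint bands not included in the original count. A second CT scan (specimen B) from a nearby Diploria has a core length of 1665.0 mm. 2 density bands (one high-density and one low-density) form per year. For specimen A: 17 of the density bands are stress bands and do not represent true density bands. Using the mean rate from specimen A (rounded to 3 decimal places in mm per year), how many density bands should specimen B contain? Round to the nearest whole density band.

Specimen A: after corrections the count is 373 − 17 + 14 = 370 density bands.
Specimen A: 370 density bands at 2 per year is 370 / 2 = 185 years.
A: Mean rate = 675.4 mm / 185 years ≈ 3.651 mm/yr.
Specimen B: 1665.0 mm / 3.651 mm per year = 456.04 years; at 2 density bands per year that is 456.04 × 2 ≈ 912 density bands.

912 density bands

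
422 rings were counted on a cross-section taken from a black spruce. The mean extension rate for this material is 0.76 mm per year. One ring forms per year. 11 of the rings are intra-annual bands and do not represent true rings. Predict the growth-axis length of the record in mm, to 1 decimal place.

After corrections the count is 422 − 11 = 411 rings.
411 years at 0.76 mm/year gives 0.76 × 411 = 312.4 mm.

312.4 mm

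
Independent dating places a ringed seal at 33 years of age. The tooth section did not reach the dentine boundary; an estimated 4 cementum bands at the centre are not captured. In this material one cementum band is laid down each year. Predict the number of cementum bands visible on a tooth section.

Expected cementum bands over 33 years: 33.
33 − 4 missed = 29 cementum bands expected in the prepared section.

29 cementum bands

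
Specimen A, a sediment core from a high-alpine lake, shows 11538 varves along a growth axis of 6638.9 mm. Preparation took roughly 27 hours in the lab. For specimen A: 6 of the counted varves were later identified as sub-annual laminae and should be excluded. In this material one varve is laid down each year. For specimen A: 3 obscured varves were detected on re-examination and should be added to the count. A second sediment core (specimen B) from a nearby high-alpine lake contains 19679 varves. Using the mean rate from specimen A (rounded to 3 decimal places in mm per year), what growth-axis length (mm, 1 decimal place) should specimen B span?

11335.1 mm

Specimen A: correcting the raw count gives 11538 − 6 + 3 = 11535 true varves.
A: 6638.9 mm over 11535 years gives 6638.9 / 11535 ≈ 0.576 mm per year.
For B, 0.576 mm/year × 19679 years = 11335.1 mm.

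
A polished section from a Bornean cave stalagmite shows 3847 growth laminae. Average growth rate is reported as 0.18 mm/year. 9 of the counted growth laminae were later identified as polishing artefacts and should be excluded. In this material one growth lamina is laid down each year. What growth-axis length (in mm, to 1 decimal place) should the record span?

Correcting the raw count gives 3847 − 9 = 3838 true growth laminae.
Predicted length = 0.18 mm/year × 3838 years = 690.8 mm.

690.8 mm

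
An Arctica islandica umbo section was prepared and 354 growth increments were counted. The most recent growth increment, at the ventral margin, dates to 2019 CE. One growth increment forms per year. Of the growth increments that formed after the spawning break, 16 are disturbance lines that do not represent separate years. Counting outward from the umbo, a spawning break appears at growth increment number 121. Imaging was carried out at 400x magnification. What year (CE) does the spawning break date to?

Between growth increment 121 and the ventral margin there are 354 − 121 = 233 growth increments.
Removing the 16 false growth increments leaves 233 − 16 = 217 true growth increments beyond the spawning break.
2019 − 217 = 1802 CE.

1802 CE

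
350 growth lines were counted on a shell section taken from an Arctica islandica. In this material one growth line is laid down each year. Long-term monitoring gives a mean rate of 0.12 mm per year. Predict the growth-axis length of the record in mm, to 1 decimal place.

350 years of growth are recorded.
Predicted length = 0.12 mm/year × 350 years = 42.0 mm.

42.0 mm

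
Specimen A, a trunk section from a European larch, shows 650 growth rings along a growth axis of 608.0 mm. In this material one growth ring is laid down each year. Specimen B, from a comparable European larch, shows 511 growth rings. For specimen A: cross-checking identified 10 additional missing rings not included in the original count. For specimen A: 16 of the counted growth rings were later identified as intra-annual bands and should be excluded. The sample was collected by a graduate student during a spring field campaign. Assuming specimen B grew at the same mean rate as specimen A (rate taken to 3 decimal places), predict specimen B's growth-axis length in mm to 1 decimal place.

482.4 mm

Specimen A: correcting the raw count gives 650 − 16 + 10 = 644 true growth rings.
A: Mean rate = 608.0 mm / 644 years ≈ 0.944 mm per year.
For B, 0.944 mm/year × 511 years = 482.4 mm.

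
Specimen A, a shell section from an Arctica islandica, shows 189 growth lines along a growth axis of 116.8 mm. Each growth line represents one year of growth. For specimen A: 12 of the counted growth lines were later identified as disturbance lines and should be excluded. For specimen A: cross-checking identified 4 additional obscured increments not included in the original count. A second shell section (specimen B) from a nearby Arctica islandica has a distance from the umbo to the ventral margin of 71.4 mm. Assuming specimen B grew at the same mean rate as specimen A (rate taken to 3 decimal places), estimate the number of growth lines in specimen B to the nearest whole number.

111 growth lines

Specimen A: after corrections the count is 189 − 12 + 4 = 181 growth lines.
A: 116.8 mm over 181 years gives 116.8 / 181 ≈ 0.645 mm per year.
Specimen B: 71.4 mm / 0.645 mm per year = 110.70 years ≈ 111 growth lines.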